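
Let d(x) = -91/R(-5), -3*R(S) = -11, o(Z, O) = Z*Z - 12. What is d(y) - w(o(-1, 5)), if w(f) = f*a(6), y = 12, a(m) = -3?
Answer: -636/11 ≈ -57.818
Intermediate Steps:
o(Z, O) = -12 + Z**2 (o(Z, O) = Z**2 - 12 = -12 + Z**2)
R(S) = 11/3 (R(S) = -1/3*(-11) = 11/3)
w(f) = -3*f (w(f) = f*(-3) = -3*f)
d(x) = -273/11 (d(x) = -91/11/3 = -91*3/11 = -273/11)
d(y) - w(o(-1, 5)) = -273/11 - (-3)*(-12 + (-1)**2) = -273/11 - (-3)*(-12 + 1) = -273/11 - (-3)*(-11) = -273/11 - 1*33 = -273/11 - 33 = -636/11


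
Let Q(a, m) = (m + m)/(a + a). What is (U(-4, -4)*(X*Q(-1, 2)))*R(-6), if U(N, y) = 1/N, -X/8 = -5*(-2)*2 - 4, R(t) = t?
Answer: 384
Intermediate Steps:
X = -128 (X = -8*(-5*(-2)*2 - 4) = -8*(10*2 - 4) = -8*(20 - 4) = -8*16 = -128)
Q(a, m) = m/a (Q(a, m) = (2*m)/((2*a)) = (2*m)*(1/(2*a)) = m/a)
(U(-4, -4)*(X*Q(-1, 2)))*R(-6) = ((-256/(-1))/(-4))*(-6) = -(-32)*2*(-1)*(-6) = -(-32)*(-2)*(-6) = -1/4*256*(-6) = -64*(-6) = 384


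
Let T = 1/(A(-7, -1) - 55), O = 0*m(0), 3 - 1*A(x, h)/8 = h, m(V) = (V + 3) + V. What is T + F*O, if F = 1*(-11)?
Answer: -1/23 ≈ -0.043478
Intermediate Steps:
m(V) = 3 + 2*V (m(V) = (3 + V) + V = 3 + 2*V)
F = -11
A(x, h) = 24 - 8*h
O = 0 (O = 0*(3 + 2*0) = 0*(3 + 0) = 0*3 = 0)
T = -1/23 (T = 1/((24 - 8*(-1)) - 55) = 1/((24 + 8) - 55) = 1/(32 - 55) = 1/(-23) = -1/23 ≈ -0.043478)
T + F*O = -1/23 - 11*0 = -1/23 + 0 = -1/23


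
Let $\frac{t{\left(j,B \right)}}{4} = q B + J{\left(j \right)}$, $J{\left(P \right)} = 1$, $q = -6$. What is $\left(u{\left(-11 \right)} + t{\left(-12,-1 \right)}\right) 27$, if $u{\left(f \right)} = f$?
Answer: $459$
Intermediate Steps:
$t{\left(j,B \right)} = 4 - 24 B$ ($t{\left(j,B \right)} = 4 \left(- 6 B + 1\right) = 4 \left(1 - 6 B\right) = 4 - 24 B$)
$\left(u{\left(-11 \right)} + t{\left(-12,-1 \right)}\right) 27 = \left(-11 + \left(4 - -24\right)\right) 27 = \left(-11 + \left(4 + 24\right)\right) 27 = \left(-11 + 28\right) 27 = 17 \cdot 27 = 459$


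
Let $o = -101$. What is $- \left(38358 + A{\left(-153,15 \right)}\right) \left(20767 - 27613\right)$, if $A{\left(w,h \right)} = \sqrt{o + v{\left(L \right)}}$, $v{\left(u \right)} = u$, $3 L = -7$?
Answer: $262598868 + 2282 i \sqrt{930} \approx 2.626 \cdot 10^{8} + 69592.0 i$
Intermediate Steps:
$L = - \frac{7}{3}$ ($L = \frac{1}{3} \left(-7\right) = - \frac{7}{3} \approx -2.3333$)
$A{\left(w,h \right)} = \frac{i \sqrt{930}}{3}$ ($A{\left(w,h \right)} = \sqrt{-101 - \frac{7}{3}} = \sqrt{- \frac{310}{3}} = \frac{i \sqrt{930}}{3}$)
$- \left(38358 + A{\left(-153,15 \right)}\right) \left(20767 - 27613\right) = - \left(38358 + \frac{i \sqrt{930}}{3}\right) \left(20767 - 27613\right) = - \left(38358 + \frac{i \sqrt{930}}{3}\right) \left(-6846\right) = - (-262598868 - 2282 i \sqrt{930}) = 262598868 + 2282 i \sqrt{930}$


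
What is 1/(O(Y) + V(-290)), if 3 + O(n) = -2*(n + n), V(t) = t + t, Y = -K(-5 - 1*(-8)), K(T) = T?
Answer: -1/571 ≈ -0.0017513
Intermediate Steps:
Y = -3 (Y = -(-5 - 1*(-8)) = -(-5 + 8) = -1*3 = -3)
V(t) = 2*t
O(n) = -3 - 4*n (O(n) = -3 - 2*(n + n) = -3 - 4*n)
1/(O(Y) + V(-290)) = 1/((-3 - 4*(-3)) + 2*(-290)) = 1/((-3 + 12) - 580) = 1/(9 - 580) = 1/(-571) = -1/571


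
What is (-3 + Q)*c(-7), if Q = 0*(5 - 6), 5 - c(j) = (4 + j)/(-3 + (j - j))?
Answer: -12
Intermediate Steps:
c(j) = 19/3 + j/3 (c(j) = 5 - (4 + j)/(-3 + (j - j)) = 5 - (4 + j)/(-3 + 0) = 5 - (4 + j)/(-3) = 5 - (4 + j)*(-1)/3 = 5 - (-4/3 - j/3) = 5 + (4/3 + j/3) = 19/3 + j/3)
Q = 0 (Q = 0*(-1) = 0)
(-3 + Q)*c(-7) = (-3 + 0)*(19/3 + (⅓)*(-7)) = -3*(19/3 - 7/3) = -3*4 = -12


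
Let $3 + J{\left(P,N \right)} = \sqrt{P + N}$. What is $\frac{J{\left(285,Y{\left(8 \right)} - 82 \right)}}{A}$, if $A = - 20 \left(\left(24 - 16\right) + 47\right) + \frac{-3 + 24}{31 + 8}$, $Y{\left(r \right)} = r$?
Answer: $\frac{39}{14293} - \frac{13 \sqrt{211}}{14293} \approx -0.010483$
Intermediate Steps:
$J{\left(P,N \right)} = -3 + \sqrt{N + P}$ ($J{\left(P,N \right)} = -3 + \sqrt{P + N} = -3 + \sqrt{N + P}$)
$A = - \frac{14293}{13}$ ($A = - 20 \left(8 + 47\right) + \frac{21}{39} = \left(-20\right) 55 + 21 \cdot \frac{1}{39} = -1100 + \frac{7}{13} = - \frac{14293}{13} \approx -1099.5$)
$\frac{J{\left(285,Y{\left(8 \right)} - 82 \right)}}{A} = \frac{-3 + \sqrt{\left(8 - 82\right) + 285}}{- \frac{14293}{13}} = \left(-3 + \sqrt{-74 + 285}\right) \left(- \frac{13}{14293}\right) = \left(-3 + \sqrt{211}\right) \left(- \frac{13}{14293}\right) = \frac{39}{14293} - \frac{13 \sqrt{211}}{14293}$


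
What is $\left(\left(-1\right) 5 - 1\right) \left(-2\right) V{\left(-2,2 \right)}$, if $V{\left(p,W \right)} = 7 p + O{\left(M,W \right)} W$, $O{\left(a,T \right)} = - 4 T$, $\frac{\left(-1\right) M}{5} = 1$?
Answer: $-360$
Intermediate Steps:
$M = -5$ ($M = \left(-5\right) 1 = -5$)
$V{\left(p,W \right)} = - 4 W^{2} + 7 p$ ($V{\left(p,W \right)} = 7 p + - 4 W W = 7 p - 4 W^{2} = - 4 W^{2} + 7 p$)
$\left(\left(-1\right) 5 - 1\right) \left(-2\right) V{\left(-2,2 \right)} = \left(\left(-1\right) 5 - 1\right) \left(-2\right) \left(- 4 \cdot 2^{2} + 7 \left(-2\right)\right) = \left(-5 - 1\right) \left(-2\right) \left(\left(-4\right) 4 - 14\right) = \left(-6\right) \left(-2\right) \left(-16 - 14\right) = 12 \left(-30\right) = -360$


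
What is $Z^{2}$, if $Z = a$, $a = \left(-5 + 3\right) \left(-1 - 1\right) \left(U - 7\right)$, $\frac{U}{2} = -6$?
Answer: $5776$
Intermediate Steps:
$U = -12$ ($U = 2 \left(-6\right) = -12$)
$a = -76$ ($a = \left(-5 + 3\right) \left(-1 - 1\right) \left(-12 - 7\right) = \left(-2\right) \left(-2\right) \left(-19\right) = 4 \left(-19\right) = -76$)
$Z = -76$
$Z^{2} = \left(-76\right)^{2} = 5776$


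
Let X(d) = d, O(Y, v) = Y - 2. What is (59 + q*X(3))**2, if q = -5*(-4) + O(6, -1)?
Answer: 17161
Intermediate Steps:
O(Y, v) = -2 + Y
q = 24 (q = -5*(-4) + (-2 + 6) = 20 + 4 = 24)
(59 + q*X(3))**2 = (59 + 24*3)**2 = (59 + 72)**2 = 131**2 = 17161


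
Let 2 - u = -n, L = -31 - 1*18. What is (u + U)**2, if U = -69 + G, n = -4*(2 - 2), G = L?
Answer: 13456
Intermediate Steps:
L = -49 (L = -31 - 18 = -49)
G = -49
n = 0 (n = -4*0 = 0)
u = 2 (u = 2 - (-1)*0 = 2 - 1*0 = 2 + 0 = 2)
U = -118 (U = -69 - 49 = -118)
(u + U)**2 = (2 - 118)**2 = (-116)**2 = 13456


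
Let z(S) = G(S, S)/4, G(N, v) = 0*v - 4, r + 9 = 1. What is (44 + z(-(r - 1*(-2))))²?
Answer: 1849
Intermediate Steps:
r = -8 (r = -9 + 1 = -8)
G(N, v) = -4 (G(N, v) = 0 - 4 = -4)
z(S) = -1 (z(S) = -4/4 = -4*¼ = -1)
(44 + z(-(r - 1*(-2))))² = (44 - 1)² = 43² = 1849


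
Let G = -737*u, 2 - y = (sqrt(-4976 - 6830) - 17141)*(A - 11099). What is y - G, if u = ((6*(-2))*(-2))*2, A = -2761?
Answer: -237538882 + 13860*I*sqrt(11806) ≈ -2.3754e+8 + 1.506e+6*I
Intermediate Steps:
y = -237574258 + 13860*I*sqrt(11806) (y = 2 - (sqrt(-4976 - 6830) - 17141)*(-2761 - 11099) = 2 - (sqrt(-11806) - 17141)*(-13860) = 2 - (I*sqrt(11806) - 17141)*(-13860) = 2 - (-17141 + I*sqrt(11806))*(-13860) = 2 - (237574260 - 13860*I*sqrt(11806)) = 2 + (-237574260 + 13860*I*sqrt(11806)) = -237574258 + 13860*I*sqrt(11806) ≈ -2.3757e+8 + 1.506e+6*I)
u = 48 (u = -12*(-2)*2 = 24*2 = 48)
G = -35376 (G = -737*48 = -35376)
y - G = (-237574258 + 13860*I*sqrt(11806)) - 1*(-35376) = (-237574258 + 13860*I*sqrt(11806)) + 35376 = -237538882 + 13860*I*sqrt(11806)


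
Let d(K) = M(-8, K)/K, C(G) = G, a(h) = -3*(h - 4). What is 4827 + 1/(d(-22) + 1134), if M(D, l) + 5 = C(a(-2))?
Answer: 120361267/24935 ≈ 4827.0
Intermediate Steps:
a(h) = 12 - 3*h (a(h) = -3*(-4 + h) = 12 - 3*h)
M(D, l) = 13 (M(D, l) = -5 + (12 - 3*(-2)) = -5 + (12 + 6) = -5 + 18 = 13)
d(K) = 13/K
4827 + 1/(d(-22) + 1134) = 4827 + 1/(13/(-22) + 1134) = 4827 + 1/(13*(-1/22) + 1134) = 4827 + 1/(-13/22 + 1134) = 4827 + 1/(24935/22) = 4827 + 22/24935 = 120361267/24935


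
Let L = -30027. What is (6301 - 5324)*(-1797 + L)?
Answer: -31092048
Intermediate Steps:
(6301 - 5324)*(-1797 + L) = (6301 - 5324)*(-1797 - 30027) = 977*(-31824) = -31092048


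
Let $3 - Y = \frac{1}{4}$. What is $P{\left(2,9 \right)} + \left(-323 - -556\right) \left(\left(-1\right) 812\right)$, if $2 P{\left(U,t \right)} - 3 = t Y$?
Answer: $- \frac{1513457}{8} \approx -1.8918 \cdot 10^{5}$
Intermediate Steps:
$Y = \frac{11}{4}$ ($Y = 3 - \frac{1}{4} = \frac{11}{4} \approx 2.75$)
$P{\left(U,t \right)} = \frac{3}{2} + \frac{11 t}{8}$ ($P{\left(U,t \right)} = \frac{3}{2} + \frac{t \frac{11}{4}}{2} = \frac{3}{2} + \frac{\frac{11}{4} t}{2} = \frac{3}{2} + \frac{11 t}{8}$)
$P{\left(2,9 \right)} + \left(-323 - -556\right) \left(\left(-1\right) 812\right) = \left(\frac{3}{2} + \frac{11}{8} \cdot 9\right) + \left(-323 - -556\right) \left(\left(-1\right) 812\right) = \left(\frac{3}{2} + \frac{99}{8}\right) + \left(-323 + 556\right) \left(-812\right) = \frac{111}{8} + 233 \left(-812\right) = \frac{111}{8} - 189196 = - \frac{1513457}{8}$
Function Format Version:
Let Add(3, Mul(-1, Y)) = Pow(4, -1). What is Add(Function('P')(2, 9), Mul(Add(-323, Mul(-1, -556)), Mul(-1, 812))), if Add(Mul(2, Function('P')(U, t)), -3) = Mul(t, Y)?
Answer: Rational(-1513457, 8) ≈ -1.8918e+5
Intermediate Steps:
Y = Rational(11, 4) (Y = Add(3, Mul(-1, Pow(4, -1))) = Add(3, Mul(-1, Rational(1, 4))) = Add(3, Rational(-1, 4)) = Rational(11, 4) ≈ 2.7500)
Function('P')(U, t) = Add(Rational(3, 2), Mul(Rational(11, 8), t)) (Function('P')(U, t) = Add(Rational(3, 2), Mul(Rational(1, 2), Mul(t, Rational(11, 4)))) = Add(Rational(3, 2), Mul(Rational(1, 2), Mul(Rational(11, 4), t))) = Add(Rational(3, 2), Mul(Rational(11, 8), t)))
Add(Function('P')(2, 9), Mul(Add(-323, Mul(-1, -556)), Mul(-1, 812))) = Add(Add(Rational(3, 2), Mul(Rational(11, 8), 9)), Mul(Add(-323, Mul(-1, -556)), Mul(-1, 812))) = Add(Add(Rational(3, 2), Rational(99, 8)), Mul(Add(-323, 556), -812)) = Add(Rational(111, 8), Mul(233, -812)) = Add(Rational(111, 8), -189196) = Rational(-1513457, 8)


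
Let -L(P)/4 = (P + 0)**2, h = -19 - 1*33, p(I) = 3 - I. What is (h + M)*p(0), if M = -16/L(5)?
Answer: -3888/25 ≈ -155.52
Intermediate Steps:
h = -52 (h = -19 - 33 = -52)
L(P) = -4*P**2 (L(P) = -4*(P + 0)**2 = -4*P**2)
M = 4/25 (M = -16/((-4*5**2)) = -16/((-4*25)) = -16/(-100) = -16*(-1/100) = 4/25 ≈ 0.16000)
(h + M)*p(0) = (-52 + 4/25)*(3 - 1*0) = -1296*(3 + 0)/25 = -1296/25*3 = -3888/25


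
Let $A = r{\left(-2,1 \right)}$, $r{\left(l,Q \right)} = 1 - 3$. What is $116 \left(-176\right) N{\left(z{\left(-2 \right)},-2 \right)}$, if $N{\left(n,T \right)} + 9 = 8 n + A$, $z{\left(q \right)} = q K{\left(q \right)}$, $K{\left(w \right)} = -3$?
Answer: $-755392$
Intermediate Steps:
$r{\left(l,Q \right)} = -2$
$A = -2$
$z{\left(q \right)} = - 3 q$ ($z{\left(q \right)} = q \left(-3\right) = - 3 q$)
$N{\left(n,T \right)} = -11 + 8 n$ ($N{\left(n,T \right)} = -9 + \left(8 n - 2\right) = -9 + \left(-2 + 8 n\right) = -11 + 8 n$)
$116 \left(-176\right) N{\left(z{\left(-2 \right)},-2 \right)} = 116 \left(-176\right) \left(-11 + 8 \left(\left(-3\right) \left(-2\right)\right)\right) = - 20416 \left(-11 + 8 \cdot 6\right) = - 20416 \left(-11 + 48\right) = \left(-20416\right) 37 = -755392$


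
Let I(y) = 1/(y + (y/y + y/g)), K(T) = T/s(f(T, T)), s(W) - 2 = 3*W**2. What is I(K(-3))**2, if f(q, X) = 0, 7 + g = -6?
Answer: 169/25 ≈ 6.7600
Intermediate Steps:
g = -13 (g = -7 - 6 = -13)
s(W) = 2 + 3*W**2
K(T) = T/2 (K(T) = T/(2 + 3*0**2) = T/(2 + 3*0) = T/(2 + 0) = T/2)
I(y) = 1/(1 + 12*y/13) (I(y) = 1/(y + (y/y + y/(-13))) = 1/(y + (1 + y*(-1/13))) = 1/(y + (1 - y/13)) = 1/(1 + 12*y/13))
I(K(-3))**2 = (13/(13 + 12*((1/2)*(-3))))**2 = (13/(13 + 12*(-3/2)))**2 = (13/(13 - 18))**2 = (13/(-5))**2 = (13*(-1/5))**2 = (-13/5)**2 = 169/25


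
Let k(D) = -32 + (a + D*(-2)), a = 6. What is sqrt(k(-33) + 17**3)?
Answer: sqrt(4953) ≈ 70.378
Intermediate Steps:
k(D) = -26 - 2*D (k(D) = -32 + (6 + D*(-2)) = -32 + (6 - 2*D) = -26 - 2*D)
sqrt(k(-33) + 17**3) = sqrt((-26 - 2*(-33)) + 17**3) = sqrt((-26 + 66) + 4913) = sqrt(40 + 4913) = sqrt(4953)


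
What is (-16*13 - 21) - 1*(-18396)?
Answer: 18167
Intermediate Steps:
(-16*13 - 21) - 1*(-18396) = (-208 - 21) + 18396 = -229 + 18396 = 18167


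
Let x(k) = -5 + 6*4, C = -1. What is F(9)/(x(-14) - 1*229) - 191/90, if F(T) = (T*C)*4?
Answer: -1229/630 ≈ -1.9508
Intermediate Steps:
x(k) = 19 (x(k) = -5 + 24 = 19)
F(T) = -4*T (F(T) = (T*(-1))*4 = -T*4 = -4*T)
F(9)/(x(-14) - 1*229) - 191/90 = (-4*9)/(19 - 1*229) - 191/90 = -36/(19 - 229) - 191*1/90 = -36/(-210) - 191/90 = -36*(-1/210) - 191/90 = 6/35 - 191/90 = -1229/630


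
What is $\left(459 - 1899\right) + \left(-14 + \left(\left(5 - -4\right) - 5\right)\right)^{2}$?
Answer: $-1340$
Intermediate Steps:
$\left(459 - 1899\right) + \left(-14 + \left(\left(5 - -4\right) - 5\right)\right)^{2} = -1440 + \left(-14 + \left(\left(5 + 4\right) - 5\right)\right)^{2} = -1440 + \left(-14 + \left(9 - 5\right)\right)^{2} = -1440 + \left(-14 + 4\right)^{2} = -1440 + \left(-10\right)^{2} = -1440 + 100 = -1340$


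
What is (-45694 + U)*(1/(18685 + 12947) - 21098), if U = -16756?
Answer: 20838688670375/15816 ≈ 1.3176e+9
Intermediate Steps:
(-45694 + U)*(1/(18685 + 12947) - 21098) = (-45694 - 16756)*(1/(18685 + 12947) - 21098) = -62450*(1/31632 - 21098) = -62450*(-667371935/31632) = 20838688670375/15816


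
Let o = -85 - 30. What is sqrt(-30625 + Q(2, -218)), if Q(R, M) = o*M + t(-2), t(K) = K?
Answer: I*sqrt(5557) ≈ 74.545*I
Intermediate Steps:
o = -115
Q(R, M) = -2 - 115*M (Q(R, M) = -115*M - 2 = -2 - 115*M)
sqrt(-30625 + Q(2, -218)) = sqrt(-30625 + (-2 - 115*(-218))) = sqrt(-30625 + (-2 + 25070)) = sqrt(-30625 + 25068) = sqrt(-5557) = I*sqrt(5557)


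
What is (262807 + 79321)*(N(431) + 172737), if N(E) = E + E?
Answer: 59393078672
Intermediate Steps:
N(E) = 2*E
(262807 + 79321)*(N(431) + 172737) = (262807 + 79321)*(2*431 + 172737) = 342128*(862 + 172737) = 342128*173599 = 59393078672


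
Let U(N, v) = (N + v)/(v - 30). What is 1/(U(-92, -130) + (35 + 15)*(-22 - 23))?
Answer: -80/179889 ≈ -0.00044472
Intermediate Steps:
U(N, v) = (N + v)/(-30 + v)
1/(U(-92, -130) + (35 + 15)*(-22 - 23)) = 1/((-92 - 130)/(-30 - 130) + (35 + 15)*(-22 - 23)) = 1/(-222/(-160) + 50*(-45)) = 1/(-1/160*(-222) - 2250) = 1/(111/80 - 2250) = 1/(-179889/80) = -80/179889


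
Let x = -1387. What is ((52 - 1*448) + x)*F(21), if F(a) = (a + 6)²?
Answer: -1299807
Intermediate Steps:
F(a) = (6 + a)²
((52 - 1*448) + x)*F(21) = ((52 - 1*448) - 1387)*(6 + 21)² = ((52 - 448) - 1387)*27² = (-396 - 1387)*729 = -1783*729 = -1299807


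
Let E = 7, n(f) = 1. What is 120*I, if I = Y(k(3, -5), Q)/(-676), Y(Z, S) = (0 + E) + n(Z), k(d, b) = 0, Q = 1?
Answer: -240/169 ≈ -1.4201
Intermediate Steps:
Y(Z, S) = 8 (Y(Z, S) = (0 + 7) + 1 = 7 + 1 = 8)
I = -2/169 (I = 8/(-676) = 8*(-1/676) = -2/169 ≈ -0.011834)
120*I = 120*(-2/169) = -240/169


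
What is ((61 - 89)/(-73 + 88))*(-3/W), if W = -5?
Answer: -28/25 ≈ -1.1200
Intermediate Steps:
((61 - 89)/(-73 + 88))*(-3/W) = ((61 - 89)/(-73 + 88))*(-3/(-5)) = (-28/15)*(-3*(-1/5)) = -28*1/15*(3/5) = -28/15*3/5 = -28/25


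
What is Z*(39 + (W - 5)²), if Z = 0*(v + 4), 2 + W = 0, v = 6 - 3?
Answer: 0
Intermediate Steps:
v = 3
W = -2 (W = -2 + 0 = -2)
Z = 0 (Z = 0*(3 + 4) = 0*7 = 0)
Z*(39 + (W - 5)²) = 0*(39 + (-2 - 5)²) = 0*(39 + (-7)²) = 0*(39 + 49) = 0*88 = 0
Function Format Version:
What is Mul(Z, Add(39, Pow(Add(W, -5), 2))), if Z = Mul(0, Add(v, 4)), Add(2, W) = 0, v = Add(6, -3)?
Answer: 0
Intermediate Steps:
v = 3
W = -2 (W = Add(-2, 0) = -2)
Z = 0 (Z = Mul(0, Add(3, 4)) = Mul(0, 7) = 0)
Mul(Z, Add(39, Pow(Add(W, -5), 2))) = Mul(0, Add(39, Pow(Add(-2, -5), 2))) = Mul(0, Add(39, Pow(-7, 2))) = Mul(0, Add(39, 49)) = Mul(0, 88) = 0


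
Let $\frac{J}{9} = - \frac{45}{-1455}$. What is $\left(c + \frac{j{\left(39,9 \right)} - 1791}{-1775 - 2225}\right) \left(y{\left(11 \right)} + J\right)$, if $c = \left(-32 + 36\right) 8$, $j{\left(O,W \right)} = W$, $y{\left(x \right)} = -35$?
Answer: $- \frac{27319111}{24250} \approx -1126.6$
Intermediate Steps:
$J = \frac{27}{97}$ ($J = 9 \left(- \frac{45}{-1455}\right) = 9 \left(\left(-45\right) \left(- \frac{1}{1455}\right)\right) = 9 \cdot \frac{3}{97} = \frac{27}{97} \approx 0.27835$)
$c = 32$ ($c = 4 \cdot 8 = 32$)
$\left(c + \frac{j{\left(39,9 \right)} - 1791}{-1775 - 2225}\right) \left(y{\left(11 \right)} + J\right) = \left(32 + \frac{9 - 1791}{-1775 - 2225}\right) \left(-35 + \frac{27}{97}\right) = \left(32 - \frac{1782}{-4000}\right) \left(- \frac{3368}{97}\right) = \left(32 - - \frac{891}{2000}\right) \left(- \frac{3368}{97}\right) = \left(32 + \frac{891}{2000}\right) \left(- \frac{3368}{97}\right) = \frac{64891}{2000} \left(- \frac{3368}{97}\right) = - \frac{27319111}{24250}$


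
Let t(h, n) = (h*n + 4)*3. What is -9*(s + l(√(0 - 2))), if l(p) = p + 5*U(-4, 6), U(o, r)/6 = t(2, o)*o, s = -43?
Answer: -12573 - 9*I*√2 ≈ -12573.0 - 12.728*I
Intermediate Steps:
t(h, n) = 12 + 3*h*n (t(h, n) = (4 + h*n)*3 = 12 + 3*h*n)
U(o, r) = 6*o*(12 + 6*o) (U(o, r) = 6*((12 + 3*2*o)*o) = 6*((12 + 6*o)*o) = 6*(o*(12 + 6*o)) = 6*o*(12 + 6*o))
l(p) = 1440 + p (l(p) = p + 5*(36*(-4)*(2 - 4)) = p + 5*(36*(-4)*(-2)) = p + 5*288 = p + 1440 = 1440 + p)
-9*(s + l(√(0 - 2))) = -9*(-43 + (1440 + √(0 - 2))) = -9*(-43 + (1440 + √(-2))) = -9*(-43 + (1440 + I*√2)) = -9*(1397 + I*√2) = -12573 - 9*I*√2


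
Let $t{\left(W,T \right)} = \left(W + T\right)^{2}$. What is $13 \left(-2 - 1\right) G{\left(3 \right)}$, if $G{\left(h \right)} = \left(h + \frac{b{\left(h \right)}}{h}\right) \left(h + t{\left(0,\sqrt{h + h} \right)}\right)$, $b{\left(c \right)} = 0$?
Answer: $-1053$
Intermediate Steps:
$t{\left(W,T \right)} = \left(T + W\right)^{2}$
$G{\left(h \right)} = 3 h^{2}$ ($G{\left(h \right)} = \left(h + \frac{0}{h}\right) \left(h + \left(\sqrt{h + h} + 0\right)^{2}\right) = \left(h + 0\right) \left(h + \left(\sqrt{2 h} + 0\right)^{2}\right) = h \left(h + \left(\sqrt{2} \sqrt{h} + 0\right)^{2}\right) = h \left(h + \left(\sqrt{2} \sqrt{h}\right)^{2}\right) = h \left(h + 2 h\right) = h 3 h = 3 h^{2}$)
$13 \left(-2 - 1\right) G{\left(3 \right)} = 13 \left(-2 - 1\right) 3 \cdot 3^{2} = 13 \left(-2 - 1\right) 3 \cdot 9 = 13 \left(-3\right) 27 = \left(-39\right) 27 = -1053$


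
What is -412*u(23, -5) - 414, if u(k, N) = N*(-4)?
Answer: -8654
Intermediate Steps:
u(k, N) = -4*N
-412*u(23, -5) - 414 = -(-1648)*(-5) - 414 = -412*20 - 414 = -8240 - 414 = -8654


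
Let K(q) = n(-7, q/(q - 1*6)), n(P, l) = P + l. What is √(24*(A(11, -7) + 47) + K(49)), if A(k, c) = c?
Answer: 2*√441051/43 ≈ 30.889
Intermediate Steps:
K(q) = -7 + q/(-6 + q) (K(q) = -7 + q/(q - 1*6) = -7 + q/(q - 6) = -7 + q/(-6 + q))
√(24*(A(11, -7) + 47) + K(49)) = √(24*(-7 + 47) + 6*(7 - 1*49)/(-6 + 49)) = √(24*40 + 6*(7 - 49)/43) = √(960 + 6*(1/43)*(-42)) = √(960 - 252/43) = √(41028/43) = 2*√441051/43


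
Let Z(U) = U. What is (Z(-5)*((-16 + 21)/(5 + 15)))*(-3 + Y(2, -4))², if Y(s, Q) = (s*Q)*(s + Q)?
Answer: -845/4 ≈ -211.25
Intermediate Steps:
Y(s, Q) = Q*s*(Q + s) (Y(s, Q) = (Q*s)*(Q + s) = Q*s*(Q + s))
(Z(-5)*((-16 + 21)/(5 + 15)))*(-3 + Y(2, -4))² = (-5*(-16 + 21)/(5 + 15))*(-3 - 4*2*(-4 + 2))² = (-25/20)*(-3 - 4*2*(-2))² = (-25/20)*(-3 + 16)² = -5*¼*13² = -5/4*169 = -845/4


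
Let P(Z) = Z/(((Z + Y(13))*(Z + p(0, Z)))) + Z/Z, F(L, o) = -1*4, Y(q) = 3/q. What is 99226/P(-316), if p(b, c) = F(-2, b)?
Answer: 32585818400/327373 ≈ 99537.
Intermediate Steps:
F(L, o) = -4
p(b, c) = -4
P(Z) = 1 + Z/((-4 + Z)*(3/13 + Z)) (P(Z) = Z/(((Z + 3/13)*(Z - 4))) + Z/Z = Z/(((Z + 3*(1/13))*(-4 + Z))) + 1 = Z/(((Z + 3/13)*(-4 + Z))) + 1 = Z/(((3/13 + Z)*(-4 + Z))) + 1 = Z/(((-4 + Z)*(3/13 + Z))) + 1 = Z*(1/((-4 + Z)*(3/13 + Z))) + 1 = Z/((-4 + Z)*(3/13 + Z)) + 1 = 1 + Z/((-4 + Z)*(3/13 + Z)))
99226/P(-316) = 99226/(((-12 - 36*(-316) + 13*(-316)²)/(-12 - 49*(-316) + 13*(-316)²))) = 99226/(((-12 + 11376 + 13*99856)/(-12 + 15484 + 13*99856))) = 99226/(((-12 + 11376 + 1298128)/(-12 + 15484 + 1298128))) = 99226/((1309492/1313600)) = 99226/(((1/1313600)*1309492)) = 99226/(327373/328400) = 99226*(328400/327373) = 32585818400/327373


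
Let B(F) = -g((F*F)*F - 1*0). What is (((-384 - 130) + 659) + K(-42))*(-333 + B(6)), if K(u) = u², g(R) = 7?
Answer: -649060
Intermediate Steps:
B(F) = -7 (B(F) = -1*7 = -7)
(((-384 - 130) + 659) + K(-42))*(-333 + B(6)) = (((-384 - 130) + 659) + (-42)²)*(-333 - 7) = ((-514 + 659) + 1764)*(-340) = (145 + 1764)*(-340) = 1909*(-340) = -649060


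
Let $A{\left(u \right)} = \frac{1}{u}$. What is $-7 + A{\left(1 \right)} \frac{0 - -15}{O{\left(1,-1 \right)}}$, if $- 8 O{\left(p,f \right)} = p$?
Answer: $-127$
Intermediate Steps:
$O{\left(p,f \right)} = - \frac{p}{8}$
$-7 + A{\left(1 \right)} \frac{0 - -15}{O{\left(1,-1 \right)}} = -7 + \frac{\left(0 - -15\right) \frac{1}{\left(- \frac{1}{8}\right) 1}}{1} = -7 + 1 \frac{0 + 15}{- \frac{1}{8}} = -7 + 1 \cdot 15 \left(-8\right) = -7 + 1 \left(-120\right) = -7 - 120 = -127$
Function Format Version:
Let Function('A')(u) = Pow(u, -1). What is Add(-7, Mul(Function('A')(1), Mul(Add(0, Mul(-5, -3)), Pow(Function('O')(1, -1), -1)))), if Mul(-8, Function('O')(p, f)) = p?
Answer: -127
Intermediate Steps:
Function('O')(p, f) = Mul(Rational(-1, 8), p)
Add(-7, Mul(Function('A')(1), Mul(Add(0, Mul(-5, -3)), Pow(Function('O')(1, -1), -1)))) = Add(-7, Mul(Pow(1, -1), Mul(Add(0, Mul(-5, -3)), Pow(Mul(Rational(-1, 8), 1), -1)))) = Add(-7, Mul(1, Mul(Add(0, 15), Pow(Rational(-1, 8), -1)))) = Add(-7, Mul(1, Mul(15, -8))) = Add(-7, Mul(1, -120)) = Add(-7, -120) = -127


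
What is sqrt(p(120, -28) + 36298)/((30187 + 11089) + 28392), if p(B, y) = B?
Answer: sqrt(36418)/69668 ≈ 0.0027392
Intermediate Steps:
sqrt(p(120, -28) + 36298)/((30187 + 11089) + 28392) = sqrt(120 + 36298)/((30187 + 11089) + 28392) = sqrt(36418)/(41276 + 28392) = sqrt(36418)/69668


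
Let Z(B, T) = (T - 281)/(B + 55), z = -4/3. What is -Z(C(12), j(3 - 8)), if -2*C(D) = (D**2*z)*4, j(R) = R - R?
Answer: 281/439 ≈ 0.64009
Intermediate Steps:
z = -4/3 (z = -4*1/3 = -4/3 ≈ -1.3333)
j(R) = 0
C(D) = 8*D**2/3 (C(D) = -D**2*(-4/3)*4/2 = -(-4*D**2/3)*4/2 = -(-8)*D**2/3 = 8*D**2/3)
Z(B, T) = (-281 + T)/(55 + B)
-Z(C(12), j(3 - 8)) = -(-281 + 0)/(55 + (8/3)*12**2) = -(-281)/(55 + (8/3)*144) = -(-281)/(55 + 384) = -(-281)/439 = -1*(-281/439) = 281/439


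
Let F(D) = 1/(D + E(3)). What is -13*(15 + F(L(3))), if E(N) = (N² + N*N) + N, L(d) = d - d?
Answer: -4108/21 ≈ -195.62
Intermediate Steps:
L(d) = 0
E(N) = N + 2*N² (E(N) = (N² + N²) + N = 2*N² + N = N + 2*N²)
F(D) = 1/(21 + D) (F(D) = 1/(D + 3*(1 + 2*3)) = 1/(D + 3*(1 + 6)) = 1/(D + 3*7) = 1/(D + 21) = 1/(21 + D))
-13*(15 + F(L(3))) = -13*(15 + 1/(21 + 0)) = -13*(15 + 1/21) = -13*316/21 = -4108/21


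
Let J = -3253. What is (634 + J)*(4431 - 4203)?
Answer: -597132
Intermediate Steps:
(634 + J)*(4431 - 4203) = (634 - 3253)*(4431 - 4203) = -2619*228 = -597132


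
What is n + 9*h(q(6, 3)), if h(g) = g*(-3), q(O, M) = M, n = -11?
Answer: -92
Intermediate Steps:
h(g) = -3*g
n + 9*h(q(6, 3)) = -11 + 9*(-3*3) = -11 + 9*(-9) = -11 - 81 = -92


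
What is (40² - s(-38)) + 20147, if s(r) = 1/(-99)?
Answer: 2152954/99 ≈ 21747.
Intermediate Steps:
s(r) = -1/99
(40² - s(-38)) + 20147 = (40² - 1*(-1/99)) + 20147 = (1600 + 1/99) + 20147 = 158401/99 + 20147 = 2152954/99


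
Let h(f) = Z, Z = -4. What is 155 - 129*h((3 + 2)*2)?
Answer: 671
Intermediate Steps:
h(f) = -4
155 - 129*h((3 + 2)*2) = 155 - 129*(-4) = 155 + 516 = 671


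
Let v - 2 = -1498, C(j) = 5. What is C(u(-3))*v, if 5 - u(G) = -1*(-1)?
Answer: -7480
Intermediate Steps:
u(G) = 4 (u(G) = 5 - (-1)*(-1) = 5 - 1*1 = 5 - 1 = 4)
v = -1496 (v = 2 - 1498 = -1496)
C(u(-3))*v = 5*(-1496) = -7480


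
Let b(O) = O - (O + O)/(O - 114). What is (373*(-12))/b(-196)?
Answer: 57815/2548 ≈ 22.690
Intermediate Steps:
b(O) = O - 2*O/(-114 + O)
(373*(-12))/b(-196) = (373*(-12))/((-196*(-116 - 196)/(-114 - 196))) = -4476/((-196*(-312)/(-310))) = -4476/((-196*(-1/310)*(-312))) = -4476/(-30576/155) = -4476*(-155/30576) = 57815/2548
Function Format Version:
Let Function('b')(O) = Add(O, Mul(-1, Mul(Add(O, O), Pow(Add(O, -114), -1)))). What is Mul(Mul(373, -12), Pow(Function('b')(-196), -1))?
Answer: Rational(57815, 2548) ≈ 22.690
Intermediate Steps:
Function('b')(O) = Add(O, Mul(-2, O, Pow(Add(-114, O), -1))) (Function('b')(O) = Add(O, Mul(-1, Mul(Mul(2, O), Pow(Add(-114, O), -1)))) = Add(O, Mul(-1, Mul(2, O, Pow(Add(-114, O), -1)))) = Add(O, Mul(-2, O, Pow(Add(-114, O), -1))))
Mul(Mul(373, -12), Pow(Function('b')(-196), -1)) = Mul(Mul(373, -12), Pow(Mul(-196, Pow(Add(-114, -196), -1), Add(-116, -196)), -1)) = Mul(-4476, Pow(Mul(-196, Pow(-310, -1), -312), -1)) = Mul(-4476, Pow(Mul(-196, Rational(-1, 310), -312), -1)) = Mul(-4476, Pow(Rational(-30576, 155), -1)) = Mul(-4476, Rational(-155, 30576)) = Rational(57815, 2548)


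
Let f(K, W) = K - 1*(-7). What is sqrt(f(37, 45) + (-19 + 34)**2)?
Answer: sqrt(269) ≈ 16.401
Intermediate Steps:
f(K, W) = 7 + K (f(K, W) = K + 7 = 7 + K)
sqrt(f(37, 45) + (-19 + 34)**2) = sqrt((7 + 37) + (-19 + 34)**2) = sqrt(44 + 15**2) = sqrt(44 + 225) = sqrt(269)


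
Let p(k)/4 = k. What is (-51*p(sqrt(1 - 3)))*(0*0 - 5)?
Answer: 1020*I*sqrt(2) ≈ 1442.5*I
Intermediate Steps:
p(k) = 4*k
(-51*p(sqrt(1 - 3)))*(0*0 - 5) = (-204*sqrt(1 - 3))*(0*0 - 5) = (-204*sqrt(-2))*(0 - 5) = -204*I*sqrt(2)*(-5) = 1020*I*sqrt(2)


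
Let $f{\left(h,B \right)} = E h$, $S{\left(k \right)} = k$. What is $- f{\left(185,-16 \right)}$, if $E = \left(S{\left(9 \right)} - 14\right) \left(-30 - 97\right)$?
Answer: $-117475$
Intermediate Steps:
$E = 635$ ($E = \left(9 - 14\right) \left(-30 - 97\right) = \left(-5\right) \left(-127\right) = 635$)
$f{\left(h,B \right)} = 635 h$
$- f{\left(185,-16 \right)} = - 635 \cdot 185 = \left(-1\right) 117475 = -117475$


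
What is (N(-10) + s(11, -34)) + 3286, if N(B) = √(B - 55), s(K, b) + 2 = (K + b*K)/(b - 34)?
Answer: 223675/68 + I*√65 ≈ 3289.3 + 8.0623*I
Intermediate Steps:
s(K, b) = -2 + (K + K*b)/(-34 + b) (s(K, b) = -2 + (K + b*K)/(b - 34) = -2 + (K + K*b)/(-34 + b))
N(B) = √(-55 + B)
(N(-10) + s(11, -34)) + 3286 = (√(-55 - 10) + (68 + 11 - 2*(-34) + 11*(-34))/(-34 - 34)) + 3286 = (√(-65) + (68 + 11 + 68 - 374)/(-68)) + 3286 = (I*√65 - 1/68*(-227)) + 3286 = (I*√65 + 227/68) + 3286 = (227/68 + I*√65) + 3286 = 223675/68 + I*√65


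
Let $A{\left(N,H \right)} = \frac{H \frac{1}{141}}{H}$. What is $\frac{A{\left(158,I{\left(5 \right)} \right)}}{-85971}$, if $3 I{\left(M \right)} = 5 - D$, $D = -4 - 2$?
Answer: $- \frac{1}{12121911} \approx -8.2495 \cdot 10^{-8}$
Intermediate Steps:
$D = -6$
$I{\left(M \right)} = \frac{11}{3}$ ($I{\left(M \right)} = \frac{5 - -6}{3} = \frac{5 + 6}{3} = \frac{1}{3} \cdot 11 = \frac{11}{3}$)
$A{\left(N,H \right)} = \frac{1}{141}$ ($A{\left(N,H \right)} = \frac{H \frac{1}{141}}{H} = \frac{\frac{1}{141} H}{H} = \frac{1}{141}$)
$\frac{A{\left(158,I{\left(5 \right)} \right)}}{-85971} = \frac{1}{141 \left(-85971\right)} = \frac{1}{141} \left(- \frac{1}{85971}\right) = - \frac{1}{12121911}$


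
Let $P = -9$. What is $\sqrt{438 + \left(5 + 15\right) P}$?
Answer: $\sqrt{258} \approx 16.062$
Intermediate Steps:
$\sqrt{438 + \left(5 + 15\right) P} = \sqrt{438 + \left(5 + 15\right) \left(-9\right)} = \sqrt{438 + 20 \left(-9\right)} = \sqrt{438 - 180} = \sqrt{258}$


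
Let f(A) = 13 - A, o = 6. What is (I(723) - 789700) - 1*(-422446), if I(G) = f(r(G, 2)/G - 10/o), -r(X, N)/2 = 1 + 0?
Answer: -265514036/723 ≈ -3.6724e+5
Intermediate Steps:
r(X, N) = -2 (r(X, N) = -2*(1 + 0) = -2*1 = -2)
I(G) = 44/3 + 2/G (I(G) = 13 - (-2/G - 10/6) = 13 - (-2/G - 10*⅙) = 13 - (-2/G - 5/3) = 13 - (-5/3 - 2/G) = 13 + (5/3 + 2/G) = 44/3 + 2/G)
(I(723) - 789700) - 1*(-422446) = ((44/3 + 2/723) - 789700) - 1*(-422446) = ((44/3 + 2*(1/723)) - 789700) + 422446 = ((44/3 + 2/723) - 789700) + 422446 = (10606/723 - 789700) + 422446 = -570942494/723 + 422446 = -265514036/723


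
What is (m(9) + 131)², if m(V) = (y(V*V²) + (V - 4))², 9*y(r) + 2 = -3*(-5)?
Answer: 195300625/6561 ≈ 29767.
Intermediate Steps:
y(r) = 13/9 (y(r) = -2/9 + (-3*(-5))/9 = -2/9 + (⅑)*15 = -2/9 + 5/3 = 13/9)
m(V) = (-23/9 + V)² (m(V) = (13/9 + (V - 4))² = (13/9 + (-4 + V))² = (-23/9 + V)²)
(m(9) + 131)² = ((-23 + 9*9)²/81 + 131)² = ((-23 + 81)²/81 + 131)² = ((1/81)*58² + 131)² = ((1/81)*3364 + 131)² = (3364/81 + 131)² = (13975/81)² = 195300625/6561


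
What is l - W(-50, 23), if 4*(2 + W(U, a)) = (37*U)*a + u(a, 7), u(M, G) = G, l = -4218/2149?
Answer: 91425227/8596 ≈ 10636.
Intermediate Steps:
l = -4218/2149 (l = -4218*1/2149 = -4218/2149 ≈ -1.9628)
W(U, a) = -1/4 + 37*U*a/4 (W(U, a) = -2 + ((37*U)*a + 7)/4 = -2 + (37*U*a + 7)/4 = -2 + (7 + 37*U*a)/4 = -2 + (7/4 + 37*U*a/4) = -1/4 + 37*U*a/4)
l - W(-50, 23) = -4218/2149 - (-1/4 + (37/4)*(-50)*23) = -4218/2149 - (-1/4 - 21275/2) = -4218/2149 - 1*(-42551/4) = -4218/2149 + 42551/4 = 91425227/8596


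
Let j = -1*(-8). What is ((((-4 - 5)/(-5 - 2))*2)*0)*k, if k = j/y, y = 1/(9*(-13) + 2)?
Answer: 0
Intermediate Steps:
y = -1/115 (y = 1/(-117 + 2) = 1/(-115) = -1/115 ≈ -0.0086956)
j = 8
k = -920 (k = 8/(-1/115) = 8*(-115) = -920)
((((-4 - 5)/(-5 - 2))*2)*0)*k = ((((-4 - 5)/(-5 - 2))*2)*0)*(-920) = ((-9/(-7)*2)*0)*(-920) = ((-9*(-⅐)*2)*0)*(-920) = (((9/7)*2)*0)*(-920) = ((18/7)*0)*(-920) = 0*(-920) = 0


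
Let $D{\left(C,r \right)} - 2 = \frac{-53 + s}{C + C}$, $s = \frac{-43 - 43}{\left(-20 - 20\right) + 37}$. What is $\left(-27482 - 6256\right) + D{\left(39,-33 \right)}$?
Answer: $- \frac{7894297}{234} \approx -33736.0$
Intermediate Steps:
$s = \frac{86}{3}$ ($s = - \frac{86}{\left(-20 - 20\right) + 37} = - \frac{86}{-40 + 37} = - \frac{86}{-3} = \left(-86\right) \left(- \frac{1}{3}\right) = \frac{86}{3} \approx 28.667$)
$D{\left(C,r \right)} = 2 - \frac{73}{6 C}$ ($D{\left(C,r \right)} = 2 + \frac{-53 + \frac{86}{3}}{C + C} = 2 - \frac{73}{3 \cdot 2 C} = 2 - \frac{73 \frac{1}{2 C}}{3} = 2 - \frac{73}{6 C}$)
$\left(-27482 - 6256\right) + D{\left(39,-33 \right)} = \left(-27482 - 6256\right) + \left(2 - \frac{73}{6 \cdot 39}\right) = -33738 + \left(2 - \frac{73}{234}\right) = -33738 + \frac{395}{234} = - \frac{7894297}{234}$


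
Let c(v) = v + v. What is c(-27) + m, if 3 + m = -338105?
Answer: -338162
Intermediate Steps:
m = -338108 (m = -3 - 338105 = -338108)
c(v) = 2*v
c(-27) + m = 2*(-27) - 338108 = -54 - 338108 = -338162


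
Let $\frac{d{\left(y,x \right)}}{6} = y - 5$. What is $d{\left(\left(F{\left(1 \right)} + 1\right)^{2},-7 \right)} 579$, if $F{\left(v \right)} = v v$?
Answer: $-3474$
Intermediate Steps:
$F{\left(v \right)} = v^{2}$
$d{\left(y,x \right)} = -30 + 6 y$ ($d{\left(y,x \right)} = 6 \left(y - 5\right) = 6 \left(-5 + y\right) = -30 + 6 y$)
$d{\left(\left(F{\left(1 \right)} + 1\right)^{2},-7 \right)} 579 = \left(-30 + 6 \left(1^{2} + 1\right)^{2}\right) 579 = \left(-30 + 6 \left(1 + 1\right)^{2}\right) 579 = \left(-30 + 6 \cdot 2^{2}\right) 579 = \left(-30 + 6 \cdot 4\right) 579 = \left(-30 + 24\right) 579 = \left(-6\right) 579 = -3474$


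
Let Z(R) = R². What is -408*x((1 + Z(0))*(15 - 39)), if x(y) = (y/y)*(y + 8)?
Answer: 6528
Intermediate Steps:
x(y) = 8 + y (x(y) = 1*(8 + y) = 8 + y)
-408*x((1 + Z(0))*(15 - 39)) = -408*(8 + (1 + 0²)*(15 - 39)) = -408*(8 + (1 + 0)*(-24)) = -408*(8 + 1*(-24)) = -408*(8 - 24) = -408*(-16) = 6528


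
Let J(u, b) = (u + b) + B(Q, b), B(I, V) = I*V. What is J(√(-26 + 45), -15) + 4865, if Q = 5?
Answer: 4775 + √19 ≈ 4779.4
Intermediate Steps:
J(u, b) = u + 6*b (J(u, b) = (u + b) + 5*b = (b + u) + 5*b = u + 6*b)
J(√(-26 + 45), -15) + 4865 = (√(-26 + 45) + 6*(-15)) + 4865 = (√19 - 90) + 4865 = (-90 + √19) + 4865 = 4775 + √19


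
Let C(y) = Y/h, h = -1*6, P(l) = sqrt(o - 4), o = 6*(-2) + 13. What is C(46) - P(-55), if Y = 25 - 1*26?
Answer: 1/6 - I*sqrt(3) ≈ 0.16667 - 1.732*I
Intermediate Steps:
Y = -1 (Y = 25 - 26 = -1)
o = 1 (o = -12 + 13 = 1)
P(l) = I*sqrt(3) (P(l) = sqrt(1 - 4) = sqrt(-3) = I*sqrt(3))
h = -6
C(y) = 1/6 (C(y) = -1/(-6) = -1*(-1/6) = 1/6)
C(46) - P(-55) = 1/6 - I*sqrt(3)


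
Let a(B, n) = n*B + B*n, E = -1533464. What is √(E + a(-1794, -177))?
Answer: 2*I*√224597 ≈ 947.83*I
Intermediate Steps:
a(B, n) = 2*B*n (a(B, n) = B*n + B*n = 2*B*n)
√(E + a(-1794, -177)) = √(-1533464 + 2*(-1794)*(-177)) = √(-1533464 + 635076) = √(-898388) = 2*I*√224597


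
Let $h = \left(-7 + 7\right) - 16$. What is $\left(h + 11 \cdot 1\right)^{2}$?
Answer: $25$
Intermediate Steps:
$h = -16$ ($h = 0 - 16 = -16$)
$\left(h + 11 \cdot 1\right)^{2} = \left(-16 + 11 \cdot 1\right)^{2} = \left(-16 + 11\right)^{2} = \left(-5\right)^{2} = 25$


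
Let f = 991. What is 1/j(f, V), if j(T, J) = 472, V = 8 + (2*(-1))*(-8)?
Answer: 1/472 ≈ 0.0021186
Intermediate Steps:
V = 24 (V = 8 - 2*(-8) = 8 + 16 = 24)
1/j(f, V) = 1/472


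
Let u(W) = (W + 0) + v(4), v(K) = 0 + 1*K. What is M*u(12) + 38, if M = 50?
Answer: 838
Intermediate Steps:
v(K) = K (v(K) = 0 + K = K)
u(W) = 4 + W (u(W) = (W + 0) + 4 = W + 4 = 4 + W)
M*u(12) + 38 = 50*(4 + 12) + 38 = 50*16 + 38 = 800 + 38 = 838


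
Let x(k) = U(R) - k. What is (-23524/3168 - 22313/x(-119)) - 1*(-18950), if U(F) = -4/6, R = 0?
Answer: 5272878557/281160 ≈ 18754.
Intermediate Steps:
U(F) = -⅔ (U(F) = -4*⅙ = -⅔)
x(k) = -⅔ - k
(-23524/3168 - 22313/x(-119)) - 1*(-18950) = (-23524/3168 - 22313/(-⅔ - 1*(-119))) - 1*(-18950) = (-23524*1/3168 - 22313/(-⅔ + 119)) + 18950 = (-5881/792 - 22313/355/3) + 18950 = (-5881/792 - 22313*3/355) + 18950 = (-5881/792 - 66939/355) + 18950 = -55103443/281160 + 18950 = 5272878557/281160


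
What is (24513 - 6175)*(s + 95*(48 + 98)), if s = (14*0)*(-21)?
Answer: 254348060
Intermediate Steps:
s = 0 (s = 0*(-21) = 0)
(24513 - 6175)*(s + 95*(48 + 98)) = (24513 - 6175)*(0 + 95*(48 + 98)) = 18338*(0 + 95*146) = 18338*(0 + 13870) = 18338*13870 = 254348060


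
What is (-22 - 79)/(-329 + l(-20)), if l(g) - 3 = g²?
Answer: -101/74 ≈ -1.3649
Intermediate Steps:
l(g) = 3 + g²
(-22 - 79)/(-329 + l(-20)) = (-22 - 79)/(-329 + (3 + (-20)²)) = -101/(-329 + (3 + 400)) = -101/(-329 + 403) = -101/74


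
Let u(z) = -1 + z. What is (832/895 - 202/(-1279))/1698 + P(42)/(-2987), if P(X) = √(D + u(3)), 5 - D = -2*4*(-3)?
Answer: 622459/971854545 - I*√17/2987 ≈ 0.00064049 - 0.0013804*I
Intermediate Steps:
D = -19 (D = 5 - (-2*4)*(-3) = 5 - (-8)*(-3) = 5 - 1*24 = 5 - 24 = -19)
P(X) = I*√17 (P(X) = √(-19 + (-1 + 3)) = √(-19 + 2) = √(-17) = I*√17)
(832/895 - 202/(-1279))/1698 + P(42)/(-2987) = (832/895 - 202/(-1279))/1698 + (I*√17)/(-2987) = (832*(1/895) - 202*(-1/1279))*(1/1698) + (I*√17)*(-1/2987) = (832/895 + 202/1279)*(1/1698) - I*√17/2987 = (1244918/1144705)*(1/1698) - I*√17/2987 = 622459/971854545 - I*√17/2987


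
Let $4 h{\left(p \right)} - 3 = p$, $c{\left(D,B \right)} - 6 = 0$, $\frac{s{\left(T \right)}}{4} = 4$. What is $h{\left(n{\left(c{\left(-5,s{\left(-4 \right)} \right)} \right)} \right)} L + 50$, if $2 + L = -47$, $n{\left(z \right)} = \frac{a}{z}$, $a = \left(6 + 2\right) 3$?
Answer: $- \frac{143}{4} \approx -35.75$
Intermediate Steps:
$a = 24$ ($a = 8 \cdot 3 = 24$)
$s{\left(T \right)} = 16$ ($s{\left(T \right)} = 4 \cdot 4 = 16$)
$c{\left(D,B \right)} = 6$ ($c{\left(D,B \right)} = 6 + 0 = 6$)
$n{\left(z \right)} = \frac{24}{z}$
$L = -49$ ($L = -2 - 47 = -49$)
$h{\left(p \right)} = \frac{3}{4} + \frac{p}{4}$
$h{\left(n{\left(c{\left(-5,s{\left(-4 \right)} \right)} \right)} \right)} L + 50 = \left(\frac{3}{4} + \frac{24 \cdot \frac{1}{6}}{4}\right) \left(-49\right) + 50 = \left(\frac{3}{4} + \frac{1}{4} \cdot 4\right) \left(-49\right) + 50 = \left(\frac{3}{4} + 1\right) \left(-49\right) + 50 = \frac{7}{4} \left(-49\right) + 50 = - \frac{343}{4} + 50 = - \frac{143}{4}$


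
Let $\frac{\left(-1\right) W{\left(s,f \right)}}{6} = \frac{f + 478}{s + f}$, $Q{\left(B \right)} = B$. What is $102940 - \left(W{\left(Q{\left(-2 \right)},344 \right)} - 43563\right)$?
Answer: $\frac{2783831}{19} \approx 1.4652 \cdot 10^{5}$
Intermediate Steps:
$W{\left(s,f \right)} = - \frac{6 \left(478 + f\right)}{f + s}$ ($W{\left(s,f \right)} = - 6 \frac{f + 478}{s + f} = - 6 \frac{478 + f}{f + s} = - \frac{6 \left(478 + f\right)}{f + s}$)
$102940 - \left(W{\left(Q{\left(-2 \right)},344 \right)} - 43563\right) = 102940 - \left(\frac{6 \left(-478 - 344\right)}{344 - 2} - 43563\right) = 102940 - \left(\frac{6 \left(-478 - 344\right)}{342} - 43563\right) = 102940 - \left(6 \cdot \frac{1}{342} \left(-822\right) - 43563\right) = 102940 - \left(- \frac{274}{19} - 43563\right) = 102940 - - \frac{827971}{19} = 102940 + \frac{827971}{19} = \frac{2783831}{19}$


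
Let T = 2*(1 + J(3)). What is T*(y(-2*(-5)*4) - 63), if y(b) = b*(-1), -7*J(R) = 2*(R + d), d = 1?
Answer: 206/7 ≈ 29.429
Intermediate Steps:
J(R) = -2/7 - 2*R/7 (J(R) = -2*(R + 1)/7 = -2*(1 + R)/7 = -(2 + 2*R)/7 = -2/7 - 2*R/7)
T = -2/7 (T = 2*(1 + (-2/7 - 2/7*3)) = 2*(1 + (-2/7 - 6/7)) = 2*(1 - 8/7) = 2*(-1/7) = -2/7 ≈ -0.28571)
y(b) = -b
T*(y(-2*(-5)*4) - 63) = -2*(-(-2*(-5))*4 - 63)/7 = -2*(-10*4 - 63)/7 = -2*(-1*40 - 63)/7 = -2*(-40 - 63)/7 = -2/7*(-103) = 206/7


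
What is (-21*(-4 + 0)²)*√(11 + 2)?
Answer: -336*√13 ≈ -1211.5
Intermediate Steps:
(-21*(-4 + 0)²)*√(11 + 2) = (-21*(-4)²)*√13 = (-21*16)*√13 = -336*√13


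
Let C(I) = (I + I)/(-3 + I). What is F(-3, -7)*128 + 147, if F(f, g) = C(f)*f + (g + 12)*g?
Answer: -4717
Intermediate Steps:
C(I) = 2*I/(-3 + I) (C(I) = (2*I)/(-3 + I) = 2*I/(-3 + I))
F(f, g) = g*(12 + g) + 2*f**2/(-3 + f) (F(f, g) = (2*f/(-3 + f))*f + (g + 12)*g = 2*f**2/(-3 + f) + (12 + g)*g = 2*f**2/(-3 + f) + g*(12 + g) = g*(12 + g) + 2*f**2/(-3 + f))
F(-3, -7)*128 + 147 = ((2*(-3)**2 - 7*(-3 - 3)*(12 - 7))/(-3 - 3))*128 + 147 = ((2*9 - 7*(-6)*5)/(-6))*128 + 147 = -(18 + 210)/6*128 + 147 = -1/6*228*128 + 147 = -38*128 + 147 = -4864 + 147 = -4717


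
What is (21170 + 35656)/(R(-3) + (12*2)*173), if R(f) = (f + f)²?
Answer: 9471/698 ≈ 13.569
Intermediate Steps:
R(f) = 4*f² (R(f) = (2*f)² = 4*f²)
(21170 + 35656)/(R(-3) + (12*2)*173) = (21170 + 35656)/(4*(-3)² + (12*2)*173) = 56826/(4*9 + 24*173) = 56826/(36 + 4152) = 56826/4188 = 56826*(1/4188) = 9471/698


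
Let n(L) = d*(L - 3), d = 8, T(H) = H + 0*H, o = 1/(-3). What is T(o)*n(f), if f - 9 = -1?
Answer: -40/3 ≈ -13.333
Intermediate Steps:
o = -1/3 (o = 1*(-1/3) = -1/3 ≈ -0.33333)
T(H) = H (T(H) = H + 0 = H)
f = 8 (f = 9 - 1 = 8)
n(L) = -24 + 8*L (n(L) = 8*(L - 3) = 8*(-3 + L) = -24 + 8*L)
T(o)*n(f) = -(-24 + 8*8)/3 = -(-24 + 64)/3 = -1/3*40 = -40/3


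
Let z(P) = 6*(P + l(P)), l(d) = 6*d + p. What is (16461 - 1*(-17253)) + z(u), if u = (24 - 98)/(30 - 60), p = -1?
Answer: 169058/5 ≈ 33812.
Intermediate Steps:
u = 37/15 (u = -74/(-30) = -74*(-1/30) = 37/15 ≈ 2.4667)
l(d) = -1 + 6*d (l(d) = 6*d - 1 = -1 + 6*d)
z(P) = -6 + 42*P (z(P) = 6*(P + (-1 + 6*P)) = 6*(-1 + 7*P) = -6 + 42*P)
(16461 - 1*(-17253)) + z(u) = (16461 - 1*(-17253)) + (-6 + 42*(37/15)) = (16461 + 17253) + (-6 + 518/5) = 33714 + 488/5 = 169058/5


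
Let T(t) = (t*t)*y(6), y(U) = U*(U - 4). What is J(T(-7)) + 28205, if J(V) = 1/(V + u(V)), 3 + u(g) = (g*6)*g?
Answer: 58526757046/2075049 ≈ 28205.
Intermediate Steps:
y(U) = U*(-4 + U)
u(g) = -3 + 6*g² (u(g) = -3 + (g*6)*g = -3 + (6*g)*g = -3 + 6*g²)
T(t) = 12*t² (T(t) = (t*t)*(6*(-4 + 6)) = t²*(6*2) = t²*12 = 12*t²)
J(V) = 1/(-3 + V + 6*V²) (J(V) = 1/(V + (-3 + 6*V²)) = 1/(-3 + V + 6*V²))
J(T(-7)) + 28205 = 1/(-3 + 12*(-7)² + 6*(12*(-7)²)²) + 28205 = 1/(-3 + 12*49 + 6*(12*49)²) + 28205 = 1/(-3 + 588 + 6*588²) + 28205 = 1/(-3 + 588 + 6*345744) + 28205 = 1/(-3 + 588 + 2074464) + 28205 = 1/2075049 + 28205 = 58526757046/2075049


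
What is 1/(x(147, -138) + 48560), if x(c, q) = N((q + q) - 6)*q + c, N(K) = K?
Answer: 1/87623 ≈ 1.1413e-5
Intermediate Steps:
x(c, q) = c + q*(-6 + 2*q) (x(c, q) = ((q + q) - 6)*q + c = (2*q - 6)*q + c = (-6 + 2*q)*q + c = q*(-6 + 2*q) + c = c + q*(-6 + 2*q))
1/(x(147, -138) + 48560) = 1/((147 + 2*(-138)*(-3 - 138)) + 48560) = 1/((147 + 2*(-138)*(-141)) + 48560) = 1/((147 + 38916) + 48560) = 1/(39063 + 48560) = 1/87623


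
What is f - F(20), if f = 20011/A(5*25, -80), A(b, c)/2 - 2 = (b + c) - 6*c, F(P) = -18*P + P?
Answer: 378371/1054 ≈ 358.99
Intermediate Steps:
F(P) = -17*P
A(b, c) = 4 - 10*c + 2*b (A(b, c) = 4 + 2*((b + c) - 6*c) = 4 + 2*(b - 5*c) = 4 + (-10*c + 2*b) = 4 - 10*c + 2*b)
f = 20011/1054 (f = 20011/(4 - 10*(-80) + 2*(5*25)) = 20011/(4 + 800 + 2*125) = 20011/(4 + 800 + 250) = 20011/1054 ≈ 18.986)
f - F(20) = 20011/1054 - (-17)*20 = 20011/1054 - 1*(-340) = 20011/1054 + 340 = 378371/1054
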